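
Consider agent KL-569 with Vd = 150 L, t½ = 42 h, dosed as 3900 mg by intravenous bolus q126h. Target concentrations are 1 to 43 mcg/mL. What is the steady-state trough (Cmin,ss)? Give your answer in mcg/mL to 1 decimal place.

τ = 126 h = 3 half-lives, so f = (1/2)^3 = 0.125.
Accumulation ratio R = 1/(1 − f) = 1/0.875 = 8/7.
Single-dose peak C₀ = D/Vd = 3900/150 = 26 mcg/mL.
Steady-state peak Cmax,ss = C₀·R = 26 × 8/7 ≈ 29.714 mcg/mL.
Steady-state trough Cmin,ss = Cmax,ss·f ≈ 29.714 × 0.125 ≈ 3.714 mcg/mL.
Trough 3.7 mcg/mL vs MEC 1 mcg/mL: adequate.

3.7 mcg/mL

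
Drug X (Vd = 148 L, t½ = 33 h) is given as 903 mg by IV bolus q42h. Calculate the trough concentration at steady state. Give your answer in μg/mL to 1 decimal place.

4.3 μg/mL

k = ln2/t½ = ln2/33 ≈ 0.021004 h⁻¹; fraction remaining f = e^(−kτ) = e^(−0.021004×42) ≈ 0.4139.
Accumulation ratio R = 1/(1 − f) ≈ 1/0.5861 ≈ 1.7062.
Each bolus raises the concentration by D/Vd = 903/148 ≈ 6.101 μg/mL.
Steady-state peak Cmax,ss = C₀·R ≈ 6.101 × 1.7062 ≈ 10.410 μg/mL.
One interval later, Cmin,ss = Cmax,ss·e^(−kτ) ≈ 10.410 × 0.4139 ≈ 4.309 μg/mL.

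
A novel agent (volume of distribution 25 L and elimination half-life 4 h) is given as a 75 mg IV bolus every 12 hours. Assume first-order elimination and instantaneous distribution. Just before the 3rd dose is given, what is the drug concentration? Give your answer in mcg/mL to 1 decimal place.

0.4 mcg/mL

f = (1/2)^(τ/t½) = (1/2)^(12/4) ≈ 0.1250.
C₀ = D/Vd = 75/25 ≈ 3.000 mcg/mL.
Before the 3rd dose, 2 doses have been given. Superposition: Cmin = C₀·(f + f²).
≈ 3.000 × (0.1250 + 0.0156) ≈ 3.000 × 0.1406 ≈ 0.422 mcg/mL.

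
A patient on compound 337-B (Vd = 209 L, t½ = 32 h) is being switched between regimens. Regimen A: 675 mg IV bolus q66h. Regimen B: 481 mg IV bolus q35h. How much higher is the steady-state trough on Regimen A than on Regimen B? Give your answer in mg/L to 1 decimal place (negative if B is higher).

Regimen A: f = (1/2)^(66/32) ≈ 0.2394; Cmin,ss = (675/209)·f/(1−f) ≈ 1.017 mg/L.
Regimen B: f = (1/2)^(35/32) ≈ 0.4685; Cmin,ss = (481/209)·f/(1−f) ≈ 2.029 mg/L.
Difference ≈ 1.017 − 2.029 ≈ -1.012 mg/L.

-1.0 mg/L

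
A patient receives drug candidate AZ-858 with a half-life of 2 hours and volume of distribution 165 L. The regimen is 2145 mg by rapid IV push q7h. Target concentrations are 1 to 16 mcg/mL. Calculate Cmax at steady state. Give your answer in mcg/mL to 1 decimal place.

τ/t½ = 7/2 ≈ 3.5, so fraction remaining f = (1/2)^(7/2) ≈ 0.0884.
At steady state, accumulation factor R = 1/(1 − e^(−kτ)) ≈ 1.0970.
Single-dose peak C₀ = D/Vd = 2145/165 ≈ 13.000 mcg/mL.
Cmax,ss = C₀/(1 − f) ≈ 13.000/0.9116 ≈ 14.261 mcg/mL.
Peak 14.3 mcg/mL vs MTC 16 mcg/mL: below toxic threshold.

14.3 mcg/mL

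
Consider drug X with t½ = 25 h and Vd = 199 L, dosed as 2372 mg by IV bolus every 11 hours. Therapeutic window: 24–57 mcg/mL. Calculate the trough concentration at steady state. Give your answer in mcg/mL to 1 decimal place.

k = ln2/t½ = ln2/25 ≈ 0.027726 h⁻¹; fraction remaining f = e^(−kτ) = e^(−0.027726×11) ≈ 0.7371.
Each bolus raises the concentration by D/Vd = 2372/199 ≈ 11.920 mcg/mL.
Steady-state trough Cmin,ss = C₀·f/(1−f) ≈ 11.920 × 0.7371/0.2629 ≈ 33.420 mcg/mL.
Trough 33.4 mcg/mL vs MEC 24 mcg/mL: adequate.

33.4 mcg/mL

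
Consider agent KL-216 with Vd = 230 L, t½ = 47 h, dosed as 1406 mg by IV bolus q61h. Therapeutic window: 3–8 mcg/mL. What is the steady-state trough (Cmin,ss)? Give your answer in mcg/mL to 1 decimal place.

4.2 mcg/mL

k = ln2/t½ = ln2/47 ≈ 0.014748 h⁻¹; fraction remaining f = e^(−kτ) = e^(−0.014748×61) ≈ 0.4067.
Accumulation ratio R = 1/(1 − f) ≈ 1/0.5933 ≈ 1.6855.
Single-dose peak C₀ = D/Vd = 1406/230 ≈ 6.113 mcg/mL.
Steady-state peak Cmax,ss = C₀·R ≈ 6.113 × 1.6855 ≈ 10.303 mcg/mL.
Steady-state trough Cmin,ss = Cmax,ss·f ≈ 10.303 × 0.4067 ≈ 4.190 mcg/mL.
Trough 4.2 mcg/mL vs MEC 3 mcg/mL: adequate.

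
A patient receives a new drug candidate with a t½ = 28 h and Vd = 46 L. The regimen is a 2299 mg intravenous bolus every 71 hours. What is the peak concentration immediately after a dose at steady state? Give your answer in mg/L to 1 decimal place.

60.4 mg/L

τ/t½ = 71/28 ≈ 2.5357, so fraction remaining f = (1/2)^(71/28) ≈ 0.1725.
At steady state, accumulation factor R = 1/(1 − e^(−kτ)) ≈ 1.2085.
Single-dose peak C₀ = D/Vd = 2299/46 ≈ 49.978 mg/L.
Steady-state peak Cmax,ss = C₀·R ≈ 49.978 × 1.2085 ≈ 60.398 mg/L.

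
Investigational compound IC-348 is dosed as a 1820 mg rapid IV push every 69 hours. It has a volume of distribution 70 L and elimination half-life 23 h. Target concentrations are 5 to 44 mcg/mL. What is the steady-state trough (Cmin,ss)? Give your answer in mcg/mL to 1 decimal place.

τ = 69 h = 3 half-lives, so f = (1/2)^3 = 0.125.
At steady state, R = 1/(1 − 0.125) = 8/7.
Single-dose peak C₀ = D/Vd = 1820/70 = 26 mcg/mL.
Steady-state peak Cmax,ss = C₀·R = 26 × 8/7 ≈ 29.714 mcg/mL.
Steady-state trough Cmin,ss = Cmax,ss·f ≈ 29.714 × 0.125 ≈ 3.714 mcg/mL.
Trough 3.7 mcg/mL vs MEC 5 mcg/mL: subtherapeutic.

3.7 mcg/mL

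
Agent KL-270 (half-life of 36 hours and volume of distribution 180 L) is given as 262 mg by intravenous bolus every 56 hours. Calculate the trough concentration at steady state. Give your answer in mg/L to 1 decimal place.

k = ln2/t½ = ln2/36 ≈ 0.019254 h⁻¹; fraction remaining f = e^(−kτ) = e^(−0.019254×56) ≈ 0.3402.
At steady state, accumulation factor R = 1/(1 − e^(−kτ)) ≈ 1.5156.
Each bolus raises the concentration by D/Vd = 262/180 ≈ 1.456 mg/L.
Cmax,ss = C₀/(1 − f) ≈ 1.456/0.6598 ≈ 2.207 mg/L.
One interval later, Cmin,ss = Cmax,ss·e^(−kτ) ≈ 2.207 × 0.3402 ≈ 0.751 mg/L.

0.8 mg/L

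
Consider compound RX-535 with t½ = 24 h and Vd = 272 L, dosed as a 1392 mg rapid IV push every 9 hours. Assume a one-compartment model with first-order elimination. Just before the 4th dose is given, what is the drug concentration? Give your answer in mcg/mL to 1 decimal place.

9.3 mcg/mL

f = (1/2)^(τ/t½) = (1/2)^(9/24) ≈ 0.7711.
C₀ = D/Vd = 1392/272 ≈ 5.118 mcg/mL.
Before the 4th dose, 3 doses have been given. Superposition: Cmin = C₀·(f + f² + … + f^3).
≈ 5.118 × (0.7711 + 0.5946 + 0.4585) ≈ 5.118 × 1.8242 ≈ 9.336 mcg/mL.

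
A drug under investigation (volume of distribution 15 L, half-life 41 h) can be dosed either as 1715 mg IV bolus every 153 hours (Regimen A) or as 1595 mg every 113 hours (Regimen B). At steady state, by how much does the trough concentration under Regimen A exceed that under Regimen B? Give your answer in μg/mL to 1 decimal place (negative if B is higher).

-9.2 μg/mL

Regimen A: f = (1/2)^(153/41) ≈ 0.0753; Cmin,ss = (1715/15)·f/(1−f) ≈ 9.310 μg/mL.
Regimen B: f = (1/2)^(113/41) ≈ 0.1480; Cmin,ss = (1595/15)·f/(1−f) ≈ 18.471 μg/mL.
Difference ≈ 9.310 − 18.471 ≈ -9.161 μg/mL.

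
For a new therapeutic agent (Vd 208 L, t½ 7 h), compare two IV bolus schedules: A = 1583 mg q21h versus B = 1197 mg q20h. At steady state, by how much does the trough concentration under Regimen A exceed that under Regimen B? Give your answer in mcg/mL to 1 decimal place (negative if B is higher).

Regimen A: f = (1/2)^(21/7) ≈ 0.1250; Cmin,ss = (1583/208)·f/(1−f) ≈ 1.087 mcg/mL.
Regimen B: f = (1/2)^(20/7) ≈ 0.1380; Cmin,ss = (1197/208)·f/(1−f) ≈ 0.921 mcg/mL.
Difference ≈ 1.087 − 0.921 ≈ 0.166 mcg/mL.

0.2 mcg/mL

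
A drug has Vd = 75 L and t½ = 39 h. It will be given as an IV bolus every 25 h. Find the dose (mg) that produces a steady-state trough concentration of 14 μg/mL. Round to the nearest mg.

587 mg

τ/t½ = 25/39 ≈ 0.64103, so f = (1/2)^(25/39) ≈ 0.641257.
Cmin,ss = (D/Vd)·f/(1−f), so D = Cmin,ss·Vd·(1−f)/f.
D = 14 × 75 × (1−f)/f ≈ 14 × 75 × 0.55944 ≈ 587.41 mg.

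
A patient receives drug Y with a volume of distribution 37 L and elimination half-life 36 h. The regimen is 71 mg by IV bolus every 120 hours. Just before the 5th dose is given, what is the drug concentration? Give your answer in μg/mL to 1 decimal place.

0.2 μg/mL

f = (1/2)^(τ/t½) = (1/2)^(120/36) ≈ 0.0992.
C₀ = D/Vd = 71/37 ≈ 1.919 μg/mL.
Before the 5th dose, 4 doses have been given. Superposition: Cmin = C₀·(f + f² + … + f^4).
≈ 1.919 × (0.0992 + 0.0098 + 0.0010 + 0.0001) ≈ 1.919 × 0.1101 ≈ 0.211 μg/mL.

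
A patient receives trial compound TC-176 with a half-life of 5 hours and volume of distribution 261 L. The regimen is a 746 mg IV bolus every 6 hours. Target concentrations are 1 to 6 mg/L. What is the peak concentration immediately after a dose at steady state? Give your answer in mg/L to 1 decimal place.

5.1 mg/L

Over one 6-h interval, 6/5 ≈ 1.2 half-lives elapse, leaving f ≈ 0.4353 of each dose.
At steady state, accumulation factor R = 1/(1 − e^(−kτ)) ≈ 1.7709.
Each bolus raises the concentration by D/Vd = 746/261 ≈ 2.858 mg/L.
Steady-state peak Cmax,ss = C₀·R ≈ 2.858 × 1.7709 ≈ 5.061 mg/L.
Peak 5.1 mg/L vs MTC 6 mg/L: below toxic threshold.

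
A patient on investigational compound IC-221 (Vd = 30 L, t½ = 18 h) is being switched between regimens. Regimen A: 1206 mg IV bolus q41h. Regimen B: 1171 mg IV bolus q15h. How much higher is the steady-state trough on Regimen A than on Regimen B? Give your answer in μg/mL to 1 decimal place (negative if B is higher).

Regimen A: f = (1/2)^(41/18) ≈ 0.2062; Cmin,ss = (1206/30)·f/(1−f) ≈ 10.442 μg/mL.
Regimen B: f = (1/2)^(15/18) ≈ 0.5612; Cmin,ss = (1171/30)·f/(1−f) ≈ 49.921 μg/mL.
Difference ≈ 10.442 − 49.921 ≈ -39.479 μg/mL.

-39.5 μg/mL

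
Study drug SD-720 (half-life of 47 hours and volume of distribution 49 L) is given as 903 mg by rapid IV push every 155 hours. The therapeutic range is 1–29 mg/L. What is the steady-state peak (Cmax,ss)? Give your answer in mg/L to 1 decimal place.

k = ln2/t½ = ln2/47 ≈ 0.014748 h⁻¹; fraction remaining f = e^(−kτ) = e^(−0.014748×155) ≈ 0.1017.
At steady state, accumulation factor R = 1/(1 − e^(−kτ)) ≈ 1.1132.
Single-dose peak C₀ = D/Vd = 903/49 ≈ 18.429 mg/L.
Steady-state peak Cmax,ss = C₀·R ≈ 18.429 × 1.1132 ≈ 20.515 mg/L.
Peak 20.5 mg/L vs MTC 29 mg/L: below toxic threshold.

20.5 mg/L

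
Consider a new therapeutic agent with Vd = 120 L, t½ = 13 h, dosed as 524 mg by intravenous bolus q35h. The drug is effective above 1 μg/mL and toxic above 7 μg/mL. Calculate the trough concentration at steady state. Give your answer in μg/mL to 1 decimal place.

τ/t½ = 35/13 ≈ 2.6923, so fraction remaining f = (1/2)^(35/13) ≈ 0.1547.
At steady state, accumulation factor R = 1/(1 − e^(−kτ)) ≈ 1.1830.
Each bolus raises the concentration by D/Vd = 524/120 ≈ 4.367 μg/mL.
Cmax,ss = C₀/(1 − f) ≈ 4.367/0.8453 ≈ 5.166 μg/mL.
Steady-state trough Cmin,ss = Cmax,ss·f ≈ 5.166 × 0.1547 ≈ 0.799 μg/mL.
Trough 0.8 μg/mL vs MEC 1 μg/mL: subtherapeutic.

0.8 μg/mL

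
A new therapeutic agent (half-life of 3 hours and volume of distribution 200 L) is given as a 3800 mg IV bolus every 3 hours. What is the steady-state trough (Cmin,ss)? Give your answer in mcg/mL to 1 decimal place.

19.0 mcg/mL

The dosing interval is 1 half-life, so f = 2^(−1) = 0.5.
Accumulation ratio R = 1/(1 − f) = 1/0.5 = 2/1.
Single-dose peak C₀ = D/Vd = 3800/200 = 19 mcg/mL.
Steady-state peak Cmax,ss = C₀·R = 19 × 2/1 ≈ 38.000 mcg/mL.
Steady-state trough Cmin,ss = Cmax,ss·f ≈ 38.000 × 0.5 ≈ 19.000 mcg/mL.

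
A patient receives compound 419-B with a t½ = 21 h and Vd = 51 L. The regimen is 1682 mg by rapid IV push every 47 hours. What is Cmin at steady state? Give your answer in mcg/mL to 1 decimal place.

Over one 47-h interval, 47/21 ≈ 2.2381 half-lives elapse, leaving f ≈ 0.2120 of each dose.
Each bolus raises the concentration by D/Vd = 1682/51 ≈ 32.980 mcg/mL.
Steady-state trough Cmin,ss = C₀·f/(1−f) ≈ 32.980 × 0.2120/0.7880 ≈ 8.873 mcg/mL.

8.9 mcg/mL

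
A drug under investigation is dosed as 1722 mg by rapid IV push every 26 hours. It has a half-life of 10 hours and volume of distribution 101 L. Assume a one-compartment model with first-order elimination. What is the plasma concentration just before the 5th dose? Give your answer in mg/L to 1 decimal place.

f = (1/2)^(τ/t½) = (1/2)^(26/10) ≈ 0.1649.
C₀ = D/Vd = 1722/101 ≈ 17.050 mg/L.
Before the 5th dose, 4 doses have been given. Superposition: Cmin = C₀·(f + f² + … + f^4).
≈ 17.050 × (0.1649 + 0.0272 + 0.0045 + 0.0007) ≈ 17.050 × 0.1973 ≈ 3.364 mg/L.

3.4 mg/L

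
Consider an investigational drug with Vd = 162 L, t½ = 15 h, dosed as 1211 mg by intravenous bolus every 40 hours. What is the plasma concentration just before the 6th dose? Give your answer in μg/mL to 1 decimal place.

f = (1/2)^(τ/t½) = (1/2)^(40/15) ≈ 0.1575.
C₀ = D/Vd = 1211/162 ≈ 7.475 μg/mL.
Before the 6th dose, 5 doses have been given. Superposition: Cmin = C₀·(f + f² + … + f^5).
≈ 7.475 × (0.1575 + 0.0248 + 0.0039 + 0.0006 + 0.0001) ≈ 7.475 × 0.1869 ≈ 1.397 μg/mL.

1.4 μg/mL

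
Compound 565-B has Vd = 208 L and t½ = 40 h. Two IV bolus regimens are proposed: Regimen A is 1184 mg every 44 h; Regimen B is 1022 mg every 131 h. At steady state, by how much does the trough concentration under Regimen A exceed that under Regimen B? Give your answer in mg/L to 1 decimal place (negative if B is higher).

Regimen A: f = (1/2)^(44/40) ≈ 0.4665; Cmin,ss = (1184/208)·f/(1−f) ≈ 4.977 mg/L.
Regimen B: f = (1/2)^(131/40) ≈ 0.1033; Cmin,ss = (1022/208)·f/(1−f) ≈ 0.566 mg/L.
Difference ≈ 4.977 − 0.566 ≈ 4.411 mg/L.

4.4 mg/L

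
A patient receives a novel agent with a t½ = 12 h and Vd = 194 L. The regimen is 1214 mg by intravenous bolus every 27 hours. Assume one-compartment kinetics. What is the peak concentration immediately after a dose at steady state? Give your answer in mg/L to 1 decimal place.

τ/t½ = 27/12 ≈ 2.25, so fraction remaining f = (1/2)^(27/12) ≈ 0.2102.
Accumulation ratio R = 1/(1 − f) ≈ 1/0.7898 ≈ 1.2661.
Single-dose peak C₀ = D/Vd = 1214/194 ≈ 6.258 mg/L.
Steady-state peak Cmax,ss = C₀·R ≈ 6.258 × 1.2661 ≈ 7.923 mg/L.

7.9 mg/L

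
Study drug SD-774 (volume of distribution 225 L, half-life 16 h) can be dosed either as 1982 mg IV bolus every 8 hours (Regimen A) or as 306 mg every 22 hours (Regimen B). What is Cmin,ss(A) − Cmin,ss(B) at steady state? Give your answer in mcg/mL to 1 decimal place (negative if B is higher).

Regimen A: f = (1/2)^(8/16) ≈ 0.7071; Cmin,ss = (1982/225)·f/(1−f) ≈ 21.266 mcg/mL.
Regimen B: f = (1/2)^(22/16) ≈ 0.3856; Cmin,ss = (306/225)·f/(1−f) ≈ 0.854 mcg/mL.
Difference ≈ 21.266 − 0.854 ≈ 20.412 mcg/mL.

20.4 mcg/mL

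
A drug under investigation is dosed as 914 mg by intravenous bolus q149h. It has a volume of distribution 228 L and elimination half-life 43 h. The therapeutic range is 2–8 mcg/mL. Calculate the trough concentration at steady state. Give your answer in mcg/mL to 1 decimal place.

0.4 mcg/mL

τ/t½ = 149/43 ≈ 3.4651, so fraction remaining f = (1/2)^(149/43) ≈ 0.0906.
Single-dose peak C₀ = D/Vd = 914/228 ≈ 4.009 mcg/mL.
Steady-state trough Cmin,ss = C₀·f/(1−f) ≈ 4.009 × 0.0906/0.9094 ≈ 0.399 mcg/mL.
Trough 0.4 mcg/mL vs MEC 2 mcg/mL: subtherapeutic.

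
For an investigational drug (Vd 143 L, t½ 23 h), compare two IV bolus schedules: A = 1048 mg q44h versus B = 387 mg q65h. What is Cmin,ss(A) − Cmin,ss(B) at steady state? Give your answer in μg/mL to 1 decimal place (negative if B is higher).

2.2 μg/mL

Regimen A: f = (1/2)^(44/23) ≈ 0.2655; Cmin,ss = (1048/143)·f/(1−f) ≈ 2.649 μg/mL.
Regimen B: f = (1/2)^(65/23) ≈ 0.1410; Cmin,ss = (387/143)·f/(1−f) ≈ 0.444 μg/mL.
Difference ≈ 2.649 − 0.444 ≈ 2.205 μg/mL.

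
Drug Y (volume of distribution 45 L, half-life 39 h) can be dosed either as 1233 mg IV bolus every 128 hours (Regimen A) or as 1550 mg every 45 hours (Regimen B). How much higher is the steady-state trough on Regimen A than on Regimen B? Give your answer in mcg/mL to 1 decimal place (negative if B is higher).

-25.0 mcg/mL

Regimen A: f = (1/2)^(128/39) ≈ 0.1028; Cmin,ss = (1233/45)·f/(1−f) ≈ 3.139 mcg/mL.
Regimen B: f = (1/2)^(45/39) ≈ 0.4494; Cmin,ss = (1550/45)·f/(1−f) ≈ 28.114 mcg/mL.
Difference ≈ 3.139 − 28.114 ≈ -24.975 mcg/mL.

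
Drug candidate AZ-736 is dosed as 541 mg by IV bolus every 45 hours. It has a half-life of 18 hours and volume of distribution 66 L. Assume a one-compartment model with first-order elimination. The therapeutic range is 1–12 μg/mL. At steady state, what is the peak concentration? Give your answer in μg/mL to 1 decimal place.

10.0 μg/mL

Over one 45-h interval, 45/18 ≈ 2.5 half-lives elapse, leaving f ≈ 0.1768 of each dose.
Accumulation ratio R = 1/(1 − f) ≈ 1/0.8232 ≈ 1.2148.
Single-dose peak C₀ = D/Vd = 541/66 ≈ 8.197 μg/mL.
Cmax,ss = C₀/(1 − f) ≈ 8.197/0.8232 ≈ 9.957 μg/mL.
Peak 10.0 μg/mL vs MTC 12 μg/mL: below toxic threshold.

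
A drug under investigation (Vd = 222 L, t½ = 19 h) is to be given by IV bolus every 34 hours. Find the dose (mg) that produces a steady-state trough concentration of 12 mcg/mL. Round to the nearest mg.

τ/t½ = 34/19 ≈ 1.7895, so f = (1/2)^(34/19) ≈ 0.289278.
Cmin,ss = (D/Vd)·f/(1−f), so D = Cmin,ss·Vd·(1−f)/f.
D = 12 × 222 × (1−f)/f ≈ 12 × 222 × 2.45688 ≈ 6545.13 mg.

6545 mg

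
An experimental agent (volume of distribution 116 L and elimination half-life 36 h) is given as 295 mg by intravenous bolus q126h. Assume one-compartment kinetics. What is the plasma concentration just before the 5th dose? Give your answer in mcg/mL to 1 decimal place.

0.2 mcg/mL

f = (1/2)^(τ/t½) = (1/2)^(126/36) ≈ 0.0884.
C₀ = D/Vd = 295/116 ≈ 2.543 mcg/mL.
Before the 5th dose, 4 doses have been given. Superposition: Cmin = C₀·(f + f² + … + f^4).
≈ 2.543 × (0.0884 + 0.0078 + 0.0007 + 0.0001) ≈ 2.543 × 0.0970 ≈ 0.247 mcg/mL.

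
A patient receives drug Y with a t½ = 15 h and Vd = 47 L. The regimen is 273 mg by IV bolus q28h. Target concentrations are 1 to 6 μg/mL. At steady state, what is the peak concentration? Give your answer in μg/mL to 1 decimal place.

k = ln2/t½ = ln2/15 ≈ 0.046210 h⁻¹; fraction remaining f = e^(−kτ) = e^(−0.046210×28) ≈ 0.2742.
At steady state, accumulation factor R = 1/(1 − e^(−kτ)) ≈ 1.3778.
Each bolus raises the concentration by D/Vd = 273/47 ≈ 5.809 μg/mL.
Steady-state peak Cmax,ss = C₀·R ≈ 5.809 × 1.3778 ≈ 8.004 μg/mL.
Peak 8.0 μg/mL vs MTC 6 μg/mL: exceeds toxic threshold.

8.0 μg/mL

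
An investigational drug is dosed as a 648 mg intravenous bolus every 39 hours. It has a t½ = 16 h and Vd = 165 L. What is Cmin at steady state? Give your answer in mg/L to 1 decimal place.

k = ln2/t½ = ln2/16 ≈ 0.043322 h⁻¹; fraction remaining f = e^(−kτ) = e^(−0.043322×39) ≈ 0.1846.
At steady state, accumulation factor R = 1/(1 − e^(−kτ)) ≈ 1.2264.
Single-dose peak C₀ = D/Vd = 648/165 ≈ 3.927 mg/L.
Cmax,ss = C₀/(1 − f) ≈ 3.927/0.8154 ≈ 4.816 mg/L.
One interval later, Cmin,ss = Cmax,ss·e^(−kτ) ≈ 4.816 × 0.1846 ≈ 0.889 mg/L.

0.9 mg/L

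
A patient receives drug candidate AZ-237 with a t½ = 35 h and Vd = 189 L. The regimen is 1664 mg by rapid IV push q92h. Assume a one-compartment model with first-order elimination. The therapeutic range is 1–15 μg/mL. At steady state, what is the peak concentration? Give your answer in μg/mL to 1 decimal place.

10.5 μg/mL

k = ln2/t½ = ln2/35 ≈ 0.019804 h⁻¹; fraction remaining f = e^(−kτ) = e^(−0.019804×92) ≈ 0.1617.
Accumulation ratio R = 1/(1 − f) ≈ 1/0.8383 ≈ 1.1929.
Single-dose peak C₀ = D/Vd = 1664/189 ≈ 8.804 μg/mL.
Steady-state peak Cmax,ss = C₀·R ≈ 8.804 × 1.1929 ≈ 10.502 μg/mL.
Peak 10.5 μg/mL vs MTC 15 μg/mL: below toxic threshold.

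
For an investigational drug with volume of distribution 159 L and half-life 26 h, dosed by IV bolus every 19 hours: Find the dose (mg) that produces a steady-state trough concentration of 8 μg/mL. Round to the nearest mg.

839 mg

τ/t½ = 19/26 ≈ 0.73077, so f = (1/2)^(19/26) ≈ 0.602583.
Cmin,ss = (D/Vd)·f/(1−f), so D = Cmin,ss·Vd·(1−f)/f.
D = 8 × 159 × (1−f)/f ≈ 8 × 159 × 0.65952 ≈ 838.91 mg.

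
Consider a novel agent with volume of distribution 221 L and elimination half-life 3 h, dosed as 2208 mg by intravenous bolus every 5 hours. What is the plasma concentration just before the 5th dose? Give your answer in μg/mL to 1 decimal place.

4.5 μg/mL

f = (1/2)^(τ/t½) = (1/2)^(5/3) ≈ 0.3150.
C₀ = D/Vd = 2208/221 ≈ 9.991 μg/mL.
Before the 5th dose, 4 doses have been given. Superposition: Cmin = C₀·(f + f² + … + f^4).
≈ 9.991 × (0.3150 + 0.0992 + 0.0313 + 0.0098) ≈ 9.991 × 0.4553 ≈ 4.549 μg/mL.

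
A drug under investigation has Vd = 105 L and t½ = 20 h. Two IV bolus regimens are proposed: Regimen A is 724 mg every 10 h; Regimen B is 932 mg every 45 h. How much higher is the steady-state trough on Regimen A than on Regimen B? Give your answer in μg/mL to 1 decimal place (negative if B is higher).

Regimen A: f = (1/2)^(10/20) ≈ 0.7071; Cmin,ss = (724/105)·f/(1−f) ≈ 16.646 μg/mL.
Regimen B: f = (1/2)^(45/20) ≈ 0.2102; Cmin,ss = (932/105)·f/(1−f) ≈ 2.362 μg/mL.
Difference ≈ 16.646 − 2.362 ≈ 14.284 μg/mL.

14.3 μg/mL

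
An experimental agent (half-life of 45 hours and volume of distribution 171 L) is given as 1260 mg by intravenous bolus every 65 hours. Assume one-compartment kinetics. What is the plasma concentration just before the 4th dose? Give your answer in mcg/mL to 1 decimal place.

f = (1/2)^(τ/t½) = (1/2)^(65/45) ≈ 0.3674.
C₀ = D/Vd = 1260/171 ≈ 7.368 mcg/mL.
Before the 4th dose, 3 doses have been given. Superposition: Cmin = C₀·(f + f² + … + f^3).
≈ 7.368 × (0.3674 + 0.1350 + 0.0496) ≈ 7.368 × 0.5520 ≈ 4.067 mcg/mL.

4.1 mcg/mL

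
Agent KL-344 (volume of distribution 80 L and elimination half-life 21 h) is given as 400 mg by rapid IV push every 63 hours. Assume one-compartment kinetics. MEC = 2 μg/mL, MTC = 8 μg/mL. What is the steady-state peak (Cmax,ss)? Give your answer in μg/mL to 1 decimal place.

5.7 μg/mL

τ = 63 h = 3 half-lives, so f = (1/2)^3 = 0.125.
Accumulation ratio R = 1/(1 − f) = 1/0.875 = 8/7.
Single-dose peak C₀ = D/Vd = 400/80 = 5 μg/mL.
Steady-state peak Cmax,ss = C₀·R = 5 × 8/7 ≈ 5.714 μg/mL.
Peak 5.7 μg/mL vs MTC 8 μg/mL: below toxic threshold.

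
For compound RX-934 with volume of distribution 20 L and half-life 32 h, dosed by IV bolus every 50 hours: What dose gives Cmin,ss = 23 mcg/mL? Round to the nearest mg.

899 mg

τ/t½ = 50/32 ≈ 1.5625, so f = (1/2)^(50/32) ≈ 0.338564.
Cmin,ss = (D/Vd)·f/(1−f), so D = Cmin,ss·Vd·(1−f)/f.
D = 23 × 20 × (1−f)/f ≈ 23 × 20 × 1.95365 ≈ 898.68 mg.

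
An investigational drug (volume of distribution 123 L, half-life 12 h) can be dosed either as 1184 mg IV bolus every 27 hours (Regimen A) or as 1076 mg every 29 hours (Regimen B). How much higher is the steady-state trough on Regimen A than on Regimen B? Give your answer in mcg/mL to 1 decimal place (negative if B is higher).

0.5 mcg/mL

Regimen A: f = (1/2)^(27/12) ≈ 0.2102; Cmin,ss = (1184/123)·f/(1−f) ≈ 2.562 mcg/mL.
Regimen B: f = (1/2)^(29/12) ≈ 0.1873; Cmin,ss = (1076/123)·f/(1−f) ≈ 2.016 mcg/mL.
Difference ≈ 2.562 − 2.016 ≈ 0.546 mcg/mL.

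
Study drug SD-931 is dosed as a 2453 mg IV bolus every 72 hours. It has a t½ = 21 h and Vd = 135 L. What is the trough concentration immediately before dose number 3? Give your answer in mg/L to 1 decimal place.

1.8 mg/L

f = (1/2)^(τ/t½) = (1/2)^(72/21) ≈ 0.0929.
C₀ = D/Vd = 2453/135 ≈ 18.170 mg/L.
Before the 3rd dose, 2 doses have been given. Superposition: Cmin = C₀·(f + f²).
≈ 18.170 × (0.0929 + 0.0086) ≈ 18.170 × 0.1015 ≈ 1.844 mg/L.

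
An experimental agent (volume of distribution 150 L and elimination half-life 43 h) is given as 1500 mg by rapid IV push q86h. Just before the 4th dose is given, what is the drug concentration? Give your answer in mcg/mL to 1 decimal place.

3.3 mcg/mL

f = (1/2)^(τ/t½) = (1/2)^(86/43) ≈ 0.2500.
C₀ = D/Vd = 1500/150 ≈ 10.000 mcg/mL.
Before the 4th dose, 3 doses have been given. Superposition: Cmin = C₀·(f + f² + … + f^3).
≈ 10.000 × (0.2500 + 0.0625 + 0.0156) ≈ 10.000 × 0.3281 ≈ 3.281 mcg/mL.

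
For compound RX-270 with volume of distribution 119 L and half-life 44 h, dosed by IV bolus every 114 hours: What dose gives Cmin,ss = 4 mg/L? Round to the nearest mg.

τ/t½ = 114/44 ≈ 2.5909, so f = (1/2)^(114/44) ≈ 0.165981.
Cmin,ss = (D/Vd)·f/(1−f), so D = Cmin,ss·Vd·(1−f)/f.
D = 4 × 119 × (1−f)/f ≈ 4 × 119 × 5.02479 ≈ 2391.80 mg.

2392 mg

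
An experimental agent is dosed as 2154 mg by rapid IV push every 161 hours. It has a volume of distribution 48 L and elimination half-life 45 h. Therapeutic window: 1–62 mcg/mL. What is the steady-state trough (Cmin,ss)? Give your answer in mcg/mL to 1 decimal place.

4.1 mcg/mL

Over one 161-h interval, 161/45 ≈ 3.5778 half-lives elapse, leaving f ≈ 0.0837 of each dose.
At steady state, accumulation factor R = 1/(1 − e^(−kτ)) ≈ 1.0913.
Each bolus raises the concentration by D/Vd = 2154/48 ≈ 44.875 mcg/mL.
Steady-state peak Cmax,ss = C₀·R ≈ 44.875 × 1.0913 ≈ 48.972 mcg/mL.
Steady-state trough Cmin,ss = Cmax,ss·f ≈ 48.972 × 0.0837 ≈ 4.099 mcg/mL.
Trough 4.1 mcg/mL vs MEC 1 mcg/mL: adequate.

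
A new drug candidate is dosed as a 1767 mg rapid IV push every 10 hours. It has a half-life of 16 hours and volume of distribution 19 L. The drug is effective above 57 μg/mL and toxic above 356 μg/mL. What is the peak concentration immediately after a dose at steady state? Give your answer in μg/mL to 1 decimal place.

264.5 μg/mL

Over one 10-h interval, 10/16 ≈ 0.625 half-lives elapse, leaving f ≈ 0.6484 of each dose.
Accumulation ratio R = 1/(1 − f) ≈ 1/0.3516 ≈ 2.8441.
Single-dose peak C₀ = D/Vd = 1767/19 ≈ 93.000 μg/mL.
Steady-state peak Cmax,ss = C₀·R ≈ 93.000 × 2.8441 ≈ 264.501 μg/mL.
Peak 264.5 μg/mL vs MTC 356 μg/mL: below toxic threshold.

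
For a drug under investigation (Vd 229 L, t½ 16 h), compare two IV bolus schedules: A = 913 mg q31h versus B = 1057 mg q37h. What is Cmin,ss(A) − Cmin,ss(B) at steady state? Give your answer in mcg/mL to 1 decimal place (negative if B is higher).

0.2 mcg/mL

Regimen A: f = (1/2)^(31/16) ≈ 0.2611; Cmin,ss = (913/229)·f/(1−f) ≈ 1.409 mcg/mL.
Regimen B: f = (1/2)^(37/16) ≈ 0.2013; Cmin,ss = (1057/229)·f/(1−f) ≈ 1.163 mcg/mL.
Difference ≈ 1.409 − 1.163 ≈ 0.246 mcg/mL.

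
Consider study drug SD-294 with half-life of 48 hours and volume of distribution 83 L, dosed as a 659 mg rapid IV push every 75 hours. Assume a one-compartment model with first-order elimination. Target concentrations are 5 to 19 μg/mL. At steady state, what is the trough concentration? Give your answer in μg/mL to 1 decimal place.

τ/t½ = 75/48 ≈ 1.5625, so fraction remaining f = (1/2)^(75/48) ≈ 0.3386.
Each bolus raises the concentration by D/Vd = 659/83 ≈ 7.940 μg/mL.
Steady-state trough Cmin,ss = C₀·f/(1−f) ≈ 7.940 × 0.3386/0.6614 ≈ 4.065 μg/mL.
Trough 4.1 μg/mL vs MEC 5 μg/mL: subtherapeutic.

4.1 μg/mL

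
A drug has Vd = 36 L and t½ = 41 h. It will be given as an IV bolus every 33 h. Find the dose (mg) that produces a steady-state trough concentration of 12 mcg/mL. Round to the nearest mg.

τ/t½ = 33/41 ≈ 0.80488, so f = (1/2)^(33/41) ≈ 0.572410.
Cmin,ss = (D/Vd)·f/(1−f), so D = Cmin,ss·Vd·(1−f)/f.
D = 12 × 36 × (1−f)/f ≈ 12 × 36 × 0.74700 ≈ 322.70 mg.

323 mg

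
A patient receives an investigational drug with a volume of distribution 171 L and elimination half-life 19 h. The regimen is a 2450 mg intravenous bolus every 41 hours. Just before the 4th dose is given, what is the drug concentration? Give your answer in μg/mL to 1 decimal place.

f = (1/2)^(τ/t½) = (1/2)^(41/19) ≈ 0.2241.
C₀ = D/Vd = 2450/171 ≈ 14.327 μg/mL.
Before the 4th dose, 3 doses have been given. Superposition: Cmin = C₀·(f + f² + … + f^3).
≈ 14.327 × (0.2241 + 0.0502 + 0.0113) ≈ 14.327 × 0.2856 ≈ 4.092 μg/mL.

4.1 μg/mL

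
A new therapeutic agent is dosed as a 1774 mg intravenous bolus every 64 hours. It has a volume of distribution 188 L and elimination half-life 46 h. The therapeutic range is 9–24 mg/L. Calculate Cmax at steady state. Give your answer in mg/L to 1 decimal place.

15.2 mg/L

k = ln2/t½ = ln2/46 ≈ 0.015068 h⁻¹; fraction remaining f = e^(−kτ) = e^(−0.015068×64) ≈ 0.3812.
At steady state, accumulation factor R = 1/(1 − e^(−kτ)) ≈ 1.6160.
Single-dose peak C₀ = D/Vd = 1774/188 ≈ 9.436 mg/L.
Cmax,ss = C₀/(1 − f) ≈ 9.436/0.6188 ≈ 15.249 mg/L.
Peak 15.2 mg/L vs MTC 24 mg/L: below toxic threshold.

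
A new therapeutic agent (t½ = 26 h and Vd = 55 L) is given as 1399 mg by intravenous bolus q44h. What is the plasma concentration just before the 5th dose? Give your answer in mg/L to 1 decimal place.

11.3 mg/L

f = (1/2)^(τ/t½) = (1/2)^(44/26) ≈ 0.3094.
C₀ = D/Vd = 1399/55 ≈ 25.436 mg/L.
Before the 5th dose, 4 doses have been given. Superposition: Cmin = C₀·(f + f² + … + f^4).
≈ 25.436 × (0.3094 + 0.0957 + 0.0296 + 0.0092) ≈ 25.436 × 0.4439 ≈ 11.291 mg/L.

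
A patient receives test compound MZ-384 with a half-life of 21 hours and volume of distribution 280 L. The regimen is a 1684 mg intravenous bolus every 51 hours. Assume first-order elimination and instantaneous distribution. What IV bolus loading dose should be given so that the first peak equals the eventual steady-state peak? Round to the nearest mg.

2068 mg

f = (1/2)^(51/21) ≈ 0.185749; accumulation ratio R = 1/(1−f) ≈ 1.22812.
Loading dose to hit Cmax,ss on first dose: D_load = D_maint·R ≈ 1684 × 1.22812 ≈ 2068.15 mg.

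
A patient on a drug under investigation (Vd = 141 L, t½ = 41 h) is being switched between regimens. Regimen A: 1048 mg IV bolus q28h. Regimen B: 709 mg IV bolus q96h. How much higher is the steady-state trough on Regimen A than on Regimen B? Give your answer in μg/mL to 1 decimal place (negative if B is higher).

11.0 μg/mL

Regimen A: f = (1/2)^(28/41) ≈ 0.6229; Cmin,ss = (1048/141)·f/(1−f) ≈ 12.277 μg/mL.
Regimen B: f = (1/2)^(96/41) ≈ 0.1973; Cmin,ss = (709/141)·f/(1−f) ≈ 1.236 μg/mL.
Difference ≈ 12.277 − 1.236 ≈ 11.041 μg/mL.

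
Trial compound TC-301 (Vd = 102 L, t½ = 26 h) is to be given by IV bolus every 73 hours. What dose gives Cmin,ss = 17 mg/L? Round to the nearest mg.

τ/t½ = 73/26 ≈ 2.8077, so f = (1/2)^(73/26) ≈ 0.142824.
Cmin,ss = (D/Vd)·f/(1−f), so D = Cmin,ss·Vd·(1−f)/f.
D = 17 × 102 × (1−f)/f ≈ 17 × 102 × 6.00162 ≈ 10406.81 mg.

10407 mg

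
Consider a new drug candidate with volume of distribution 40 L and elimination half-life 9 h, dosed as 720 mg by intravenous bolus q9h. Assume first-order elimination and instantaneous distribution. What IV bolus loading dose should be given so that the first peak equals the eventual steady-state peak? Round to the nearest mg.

f = (1/2)^(9/9) ≈ 0.500000; accumulation ratio R = 1/(1−f) ≈ 2.00000.
Loading dose to hit Cmax,ss on first dose: D_load = D_maint·R ≈ 720 × 2.00000 ≈ 1440.00 mg.

1440 mg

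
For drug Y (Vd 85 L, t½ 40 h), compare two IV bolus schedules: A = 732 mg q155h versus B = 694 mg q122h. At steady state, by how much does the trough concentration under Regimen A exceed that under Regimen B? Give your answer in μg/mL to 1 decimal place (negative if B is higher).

Regimen A: f = (1/2)^(155/40) ≈ 0.0682; Cmin,ss = (732/85)·f/(1−f) ≈ 0.630 μg/mL.
Regimen B: f = (1/2)^(122/40) ≈ 0.1207; Cmin,ss = (694/85)·f/(1−f) ≈ 1.121 μg/mL.
Difference ≈ 0.630 − 1.121 ≈ -0.491 μg/mL.

-0.5 μg/mL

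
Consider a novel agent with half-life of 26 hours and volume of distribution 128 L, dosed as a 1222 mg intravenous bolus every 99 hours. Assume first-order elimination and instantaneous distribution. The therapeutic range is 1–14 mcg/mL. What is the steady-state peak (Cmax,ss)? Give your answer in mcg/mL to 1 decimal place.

10.3 mcg/mL

τ/t½ = 99/26 ≈ 3.8077, so fraction remaining f = (1/2)^(99/26) ≈ 0.0714.
Accumulation ratio R = 1/(1 − f) ≈ 1/0.9286 ≈ 1.0769.
Each bolus raises the concentration by D/Vd = 1222/128 ≈ 9.547 mcg/mL.
Steady-state peak Cmax,ss = C₀·R ≈ 9.547 × 1.0769 ≈ 10.281 mcg/mL.
Peak 10.3 mcg/mL vs MTC 14 mcg/mL: below toxic threshold.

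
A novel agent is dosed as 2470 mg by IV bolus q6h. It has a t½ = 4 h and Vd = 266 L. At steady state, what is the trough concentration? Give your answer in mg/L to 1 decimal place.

τ/t½ = 6/4 ≈ 1.5, so fraction remaining f = (1/2)^(6/4) ≈ 0.3536.
Each bolus raises the concentration by D/Vd = 2470/266 ≈ 9.286 mg/L.
Steady-state trough Cmin,ss = C₀·f/(1−f) ≈ 9.286 × 0.3536/0.6464 ≈ 5.080 mg/L.

5.1 mg/L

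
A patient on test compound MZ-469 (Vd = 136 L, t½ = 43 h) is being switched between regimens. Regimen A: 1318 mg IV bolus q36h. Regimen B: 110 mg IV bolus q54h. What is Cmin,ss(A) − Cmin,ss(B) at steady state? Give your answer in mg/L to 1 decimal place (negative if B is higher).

11.7 mg/L

Regimen A: f = (1/2)^(36/43) ≈ 0.5597; Cmin,ss = (1318/136)·f/(1−f) ≈ 12.319 mg/L.
Regimen B: f = (1/2)^(54/43) ≈ 0.4188; Cmin,ss = (110/136)·f/(1−f) ≈ 0.583 mg/L.
Difference ≈ 12.319 − 0.583 ≈ 11.736 mg/L.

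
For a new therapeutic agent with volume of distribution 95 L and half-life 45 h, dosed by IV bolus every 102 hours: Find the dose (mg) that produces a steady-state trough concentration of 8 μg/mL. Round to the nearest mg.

τ/t½ = 102/45 ≈ 2.2667, so f = (1/2)^(102/45) ≈ 0.207809.
Cmin,ss = (D/Vd)·f/(1−f), so D = Cmin,ss·Vd·(1−f)/f.
D = 8 × 95 × (1−f)/f ≈ 8 × 95 × 3.81211 ≈ 2897.20 mg.

2897 mg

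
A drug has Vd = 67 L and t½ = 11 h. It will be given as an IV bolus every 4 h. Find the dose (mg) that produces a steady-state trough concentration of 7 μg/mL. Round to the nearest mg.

τ/t½ = 4/11 ≈ 0.36364, so f = (1/2)^(4/11) ≈ 0.777203.
Cmin,ss = (D/Vd)·f/(1−f), so D = Cmin,ss·Vd·(1−f)/f.
D = 7 × 67 × (1−f)/f ≈ 7 × 67 × 0.28667 ≈ 134.45 mg.

134 mg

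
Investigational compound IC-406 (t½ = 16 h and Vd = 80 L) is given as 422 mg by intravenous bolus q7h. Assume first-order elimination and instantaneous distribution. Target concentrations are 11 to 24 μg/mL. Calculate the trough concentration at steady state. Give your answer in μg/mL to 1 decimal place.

14.9 μg/mL

τ/t½ = 7/16 ≈ 0.4375, so fraction remaining f = (1/2)^(7/16) ≈ 0.7384.
At steady state, accumulation factor R = 1/(1 − e^(−kτ)) ≈ 3.8226.
Single-dose peak C₀ = D/Vd = 422/80 ≈ 5.275 μg/mL.
Cmax,ss = C₀/(1 − f) ≈ 5.275/0.2616 ≈ 20.164 μg/mL.
One interval later, Cmin,ss = Cmax,ss·e^(−kτ) ≈ 20.164 × 0.7384 ≈ 14.889 μg/mL.
Trough 14.9 μg/mL vs MEC 11 μg/mL: adequate.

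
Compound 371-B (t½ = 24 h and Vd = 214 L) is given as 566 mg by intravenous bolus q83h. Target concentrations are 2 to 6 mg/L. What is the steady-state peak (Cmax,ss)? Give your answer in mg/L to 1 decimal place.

2.9 mg/L

k = ln2/t½ = ln2/24 ≈ 0.028881 h⁻¹; fraction remaining f = e^(−kτ) = e^(−0.028881×83) ≈ 0.0910.
Accumulation ratio R = 1/(1 − f) ≈ 1/0.9090 ≈ 1.1001.
Each bolus raises the concentration by D/Vd = 566/214 ≈ 2.645 mg/L.
Steady-state peak Cmax,ss = C₀·R ≈ 2.645 × 1.1001 ≈ 2.910 mg/L.
Peak 2.9 mg/L vs MTC 6 mg/L: below toxic threshold.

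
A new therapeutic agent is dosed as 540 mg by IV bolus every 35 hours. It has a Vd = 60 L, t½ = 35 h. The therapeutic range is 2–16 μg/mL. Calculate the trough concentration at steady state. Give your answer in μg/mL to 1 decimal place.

9.0 μg/mL

τ = 35 h = 1 half-life, so f = (1/2)^1 = 0.5.
At steady state, R = 1/(1 − 0.5) = 2/1.
Single-dose peak C₀ = D/Vd = 540/60 = 9 μg/mL.
Steady-state peak Cmax,ss = C₀·R = 9 × 2/1 ≈ 18.000 μg/mL.
Steady-state trough Cmin,ss = Cmax,ss·f ≈ 18.000 × 0.5 ≈ 9.000 μg/mL.
Trough 9.0 μg/mL vs MEC 2 μg/mL: adequate.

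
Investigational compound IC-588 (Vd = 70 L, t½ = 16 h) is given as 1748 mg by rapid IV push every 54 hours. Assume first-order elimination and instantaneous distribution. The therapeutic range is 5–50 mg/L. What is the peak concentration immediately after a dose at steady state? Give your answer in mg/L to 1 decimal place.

Over one 54-h interval, 54/16 ≈ 3.375 half-lives elapse, leaving f ≈ 0.0964 of each dose.
Accumulation ratio R = 1/(1 − f) ≈ 1/0.9036 ≈ 1.1067.
Each bolus raises the concentration by D/Vd = 1748/70 ≈ 24.971 mg/L.
Cmax,ss = C₀/(1 − f) ≈ 24.971/0.9036 ≈ 27.635 mg/L.
Peak 27.6 mg/L vs MTC 50 mg/L: below toxic threshold.

27.6 mg/L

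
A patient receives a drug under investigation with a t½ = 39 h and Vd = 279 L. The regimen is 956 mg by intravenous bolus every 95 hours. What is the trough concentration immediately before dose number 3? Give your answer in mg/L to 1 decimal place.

f = (1/2)^(τ/t½) = (1/2)^(95/39) ≈ 0.1848.
C₀ = D/Vd = 956/279 ≈ 3.427 mg/L.
Before the 3rd dose, 2 doses have been given. Superposition: Cmin = C₀·(f + f²).
≈ 3.427 × (0.1848 + 0.0342) ≈ 3.427 × 0.2190 ≈ 0.751 mg/L.

0.8 mg/L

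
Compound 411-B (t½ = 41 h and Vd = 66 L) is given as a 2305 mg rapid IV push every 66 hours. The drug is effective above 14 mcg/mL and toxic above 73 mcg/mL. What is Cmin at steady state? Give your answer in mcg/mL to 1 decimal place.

17.0 mcg/mL

Over one 66-h interval, 66/41 ≈ 1.6098 half-lives elapse, leaving f ≈ 0.3277 of each dose.
At steady state, accumulation factor R = 1/(1 − e^(−kτ)) ≈ 1.4874.
Each bolus raises the concentration by D/Vd = 2305/66 ≈ 34.924 mcg/mL.
Cmax,ss = C₀/(1 − f) ≈ 34.924/0.6723 ≈ 51.947 mcg/mL.
One interval later, Cmin,ss = Cmax,ss·e^(−kτ) ≈ 51.947 × 0.3277 ≈ 17.023 mcg/mL.
Trough 17.0 mcg/mL vs MEC 14 mcg/mL: adequate.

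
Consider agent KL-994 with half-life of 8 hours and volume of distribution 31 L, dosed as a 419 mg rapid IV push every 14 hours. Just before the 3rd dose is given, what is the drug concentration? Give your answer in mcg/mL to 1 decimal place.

f = (1/2)^(τ/t½) = (1/2)^(14/8) ≈ 0.2973.
C₀ = D/Vd = 419/31 ≈ 13.516 mcg/mL.
Before the 3rd dose, 2 doses have been given. Superposition: Cmin = C₀·(f + f²).
≈ 13.516 × (0.2973 + 0.0884) ≈ 13.516 × 0.3857 ≈ 5.213 mcg/mL.

5.2 mcg/mL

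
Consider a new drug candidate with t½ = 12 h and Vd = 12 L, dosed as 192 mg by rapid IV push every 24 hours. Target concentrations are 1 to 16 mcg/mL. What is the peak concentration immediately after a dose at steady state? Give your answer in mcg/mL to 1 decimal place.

The dosing interval is 2 half-lives, so f = 2^(−2) = 0.25.
Accumulation ratio R = 1/(1 − f) = 1/0.75 = 4/3.
Single-dose peak C₀ = D/Vd = 192/12 = 16 mcg/mL.
Steady-state peak Cmax,ss = C₀·R = 16 × 4/3 ≈ 21.333 mcg/mL.
Peak 21.3 mcg/mL vs MTC 16 mcg/mL: exceeds toxic threshold.

21.3 mcg/mL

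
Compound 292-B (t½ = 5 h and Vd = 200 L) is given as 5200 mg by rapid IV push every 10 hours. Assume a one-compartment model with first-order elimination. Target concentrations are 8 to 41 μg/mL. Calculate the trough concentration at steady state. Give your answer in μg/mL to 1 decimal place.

τ = 10 h = 2 half-lives, so f = (1/2)^2 = 0.25.
Accumulation ratio R = 1/(1 − f) = 1/0.75 = 4/3.
Single-dose peak C₀ = D/Vd = 5200/200 = 26 μg/mL.
Steady-state peak Cmax,ss = C₀·R = 26 × 4/3 ≈ 34.667 μg/mL.
Steady-state trough Cmin,ss = Cmax,ss·f ≈ 34.667 × 0.25 ≈ 8.667 μg/mL.
Trough 8.7 μg/mL vs MEC 8 μg/mL: adequate.

8.7 μg/mL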